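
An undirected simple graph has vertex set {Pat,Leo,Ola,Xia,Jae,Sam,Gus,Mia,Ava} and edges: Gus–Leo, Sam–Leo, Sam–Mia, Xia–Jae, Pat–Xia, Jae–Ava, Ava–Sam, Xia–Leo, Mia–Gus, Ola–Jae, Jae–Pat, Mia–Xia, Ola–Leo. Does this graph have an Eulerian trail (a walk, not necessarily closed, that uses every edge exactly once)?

Yes

Degrees: Pat:2, Leo:4, Ola:2, Xia:4, Jae:4, Sam:3, Gus:2, Mia:3, Ava:2
Odd-degree vertices: Sam, Mia (2 total).
The non-isolated vertices are connected and exactly 2 have odd degree, so an Eulerian trail exists (from Sam to Mia).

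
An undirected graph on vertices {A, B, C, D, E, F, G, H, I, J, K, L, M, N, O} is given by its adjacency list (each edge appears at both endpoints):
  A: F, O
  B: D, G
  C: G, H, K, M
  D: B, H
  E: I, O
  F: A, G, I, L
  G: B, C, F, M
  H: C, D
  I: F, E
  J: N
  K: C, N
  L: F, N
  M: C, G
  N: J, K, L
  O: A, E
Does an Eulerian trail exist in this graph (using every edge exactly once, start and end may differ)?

Degrees: A:2, B:2, C:4, D:2, E:2, F:4, G:4, H:2, I:2, J:1, K:2, L:2, M:2, N:3, O:2
Odd-degree vertices: J, N (2 total).
The non-isolated vertices are connected and exactly 2 have odd degree, so an Eulerian trail exists (from J to N).

Yes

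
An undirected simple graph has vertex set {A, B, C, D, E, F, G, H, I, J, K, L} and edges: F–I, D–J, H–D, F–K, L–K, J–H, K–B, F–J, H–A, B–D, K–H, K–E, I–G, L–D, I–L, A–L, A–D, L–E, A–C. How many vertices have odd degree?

8

Degrees: A:4, B:2, C:1, D:5, E:2, F:3, G:1, H:4, I:3, J:3, K:5, L:5
Odd-degree vertices: C, D, F, G, I, J, K, L.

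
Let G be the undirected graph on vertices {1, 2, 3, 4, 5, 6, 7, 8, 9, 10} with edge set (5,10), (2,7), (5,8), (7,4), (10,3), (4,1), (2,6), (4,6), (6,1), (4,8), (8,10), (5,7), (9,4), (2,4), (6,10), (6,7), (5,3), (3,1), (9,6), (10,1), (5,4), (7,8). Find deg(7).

5

Neighbors of 7: 2, 4, 5, 6, 8.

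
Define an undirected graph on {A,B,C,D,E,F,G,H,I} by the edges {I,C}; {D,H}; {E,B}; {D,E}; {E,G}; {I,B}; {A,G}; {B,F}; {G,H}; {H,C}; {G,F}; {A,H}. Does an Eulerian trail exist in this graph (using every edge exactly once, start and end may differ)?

Yes

Degrees: A:2, B:3, C:2, D:2, E:3, F:2, G:4, H:4, I:2
Odd-degree vertices: B, E (2 total).
With 2 odd-degree vertices and all edges in one connected piece, an Eulerian trail exists (from B to E).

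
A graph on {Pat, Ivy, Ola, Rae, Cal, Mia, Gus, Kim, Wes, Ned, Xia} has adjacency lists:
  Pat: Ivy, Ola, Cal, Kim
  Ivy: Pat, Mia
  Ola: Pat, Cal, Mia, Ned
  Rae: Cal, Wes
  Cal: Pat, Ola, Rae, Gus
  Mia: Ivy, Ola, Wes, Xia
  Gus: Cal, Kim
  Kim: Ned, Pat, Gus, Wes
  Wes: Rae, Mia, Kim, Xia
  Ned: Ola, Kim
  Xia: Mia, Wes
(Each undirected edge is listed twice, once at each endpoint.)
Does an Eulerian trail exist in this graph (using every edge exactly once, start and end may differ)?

Degrees: Pat:4, Ivy:2, Ola:4, Rae:2, Cal:4, Mia:4, Gus:2, Kim:4, Wes:4, Ned:2, Xia:2
Odd-degree vertices: none (0 total).
The non-isolated vertices are connected and exactly 0 have odd degree, so an Eulerian trail exists.

Yes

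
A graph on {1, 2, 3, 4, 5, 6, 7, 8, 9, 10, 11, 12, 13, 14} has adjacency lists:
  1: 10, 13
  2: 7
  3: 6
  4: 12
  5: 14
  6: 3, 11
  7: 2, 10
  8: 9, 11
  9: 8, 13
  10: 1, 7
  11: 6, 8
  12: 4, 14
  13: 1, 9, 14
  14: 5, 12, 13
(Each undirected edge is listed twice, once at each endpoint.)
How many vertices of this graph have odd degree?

6

Degrees: 1:2, 2:1, 3:1, 4:1, 5:1, 6:2, 7:2, 8:2, 9:2, 10:2, 11:2, 12:2, 13:3, 14:3
Odd-degree vertices: 2, 3, 4, 5, 13, 14.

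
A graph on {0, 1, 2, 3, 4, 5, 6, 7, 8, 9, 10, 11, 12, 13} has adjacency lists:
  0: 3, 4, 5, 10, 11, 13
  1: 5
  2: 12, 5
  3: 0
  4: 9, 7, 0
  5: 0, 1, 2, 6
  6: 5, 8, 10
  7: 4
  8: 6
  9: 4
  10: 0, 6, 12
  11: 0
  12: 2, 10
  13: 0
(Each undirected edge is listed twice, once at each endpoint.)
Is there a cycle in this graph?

|V| = 14, |E| = 15, number of components = 1.
One cycle is 0-5-2-12-10-0.

Yes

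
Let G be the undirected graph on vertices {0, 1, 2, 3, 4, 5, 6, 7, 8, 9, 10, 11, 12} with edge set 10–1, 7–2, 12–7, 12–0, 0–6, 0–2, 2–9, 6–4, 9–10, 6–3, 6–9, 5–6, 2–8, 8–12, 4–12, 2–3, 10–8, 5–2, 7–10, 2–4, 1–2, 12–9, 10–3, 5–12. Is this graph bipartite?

A valid 2-coloring puts {2, 6, 10, 11, 12} on one side and {0, 1, 3, 4, 5, 7, 8, 9} on the other; every edge crosses between the two sides.

Yes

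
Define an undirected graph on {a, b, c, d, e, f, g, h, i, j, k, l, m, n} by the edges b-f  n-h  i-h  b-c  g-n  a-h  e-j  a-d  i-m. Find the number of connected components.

5

Component: {k}
Component: {l}
Component: {e, j}
Component: {b, c, f}
Component: {a, d, g, h, i, m, n}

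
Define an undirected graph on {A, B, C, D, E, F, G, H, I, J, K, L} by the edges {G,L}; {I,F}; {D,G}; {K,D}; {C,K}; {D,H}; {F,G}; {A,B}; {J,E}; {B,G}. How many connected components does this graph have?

2

Component: {E, J}
Component: {A, B, C, D, F, G, H, I, K, L}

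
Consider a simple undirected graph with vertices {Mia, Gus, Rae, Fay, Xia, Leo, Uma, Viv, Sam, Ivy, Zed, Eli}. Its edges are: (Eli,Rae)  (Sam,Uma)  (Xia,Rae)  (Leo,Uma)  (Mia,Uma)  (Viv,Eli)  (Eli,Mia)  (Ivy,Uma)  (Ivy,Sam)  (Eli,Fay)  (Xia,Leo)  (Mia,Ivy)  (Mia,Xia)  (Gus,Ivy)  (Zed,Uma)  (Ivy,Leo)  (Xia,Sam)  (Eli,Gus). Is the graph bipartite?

Uma-Ivy-Mia-Uma is an odd cycle (length 3), and a bipartite graph can contain only even cycles.

No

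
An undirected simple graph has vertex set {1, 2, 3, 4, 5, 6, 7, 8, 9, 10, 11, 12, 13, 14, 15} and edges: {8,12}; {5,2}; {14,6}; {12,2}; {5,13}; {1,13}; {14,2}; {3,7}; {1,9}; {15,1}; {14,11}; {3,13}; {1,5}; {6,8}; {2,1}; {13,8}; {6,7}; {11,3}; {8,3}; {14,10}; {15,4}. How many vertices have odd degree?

Degrees: 1:5, 2:4, 3:4, 4:1, 5:3, 6:3, 7:2, 8:4, 9:1, 10:1, 11:2, 12:2, 13:4, 14:4, 15:2
Odd-degree vertices: 1, 4, 5, 6, 9, 10.

6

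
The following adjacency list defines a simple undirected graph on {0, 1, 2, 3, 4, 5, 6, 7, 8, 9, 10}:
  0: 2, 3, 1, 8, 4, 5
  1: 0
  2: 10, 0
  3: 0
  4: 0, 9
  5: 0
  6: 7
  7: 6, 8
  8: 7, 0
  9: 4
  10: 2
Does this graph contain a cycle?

|V| = 11, |E| = 10, number of components = 1.
A forest on 11 vertices with 1 component has exactly 10 edges, which matches — so no cycle.

No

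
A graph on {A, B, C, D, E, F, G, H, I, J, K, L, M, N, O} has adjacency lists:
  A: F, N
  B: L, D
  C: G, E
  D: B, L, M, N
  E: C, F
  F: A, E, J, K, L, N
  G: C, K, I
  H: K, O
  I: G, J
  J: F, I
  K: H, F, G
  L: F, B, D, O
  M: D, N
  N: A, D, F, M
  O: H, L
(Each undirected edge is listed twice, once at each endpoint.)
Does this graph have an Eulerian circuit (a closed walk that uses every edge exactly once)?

Degrees: A:2, B:2, C:2, D:4, E:2, F:6, G:3, H:2, I:2, J:2, K:3, L:4, M:2, N:4, O:2
Vertices with odd degree: G, K. An Eulerian circuit requires all degrees even.

No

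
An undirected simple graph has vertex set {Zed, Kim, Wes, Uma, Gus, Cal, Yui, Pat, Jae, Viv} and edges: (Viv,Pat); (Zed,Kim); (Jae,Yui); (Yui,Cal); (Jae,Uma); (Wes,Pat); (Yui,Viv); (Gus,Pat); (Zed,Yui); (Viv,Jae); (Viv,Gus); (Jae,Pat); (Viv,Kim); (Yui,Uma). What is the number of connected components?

Component: {Zed, Kim, Wes, Uma, Gus, Cal, Yui, Pat, Jae, Viv}

1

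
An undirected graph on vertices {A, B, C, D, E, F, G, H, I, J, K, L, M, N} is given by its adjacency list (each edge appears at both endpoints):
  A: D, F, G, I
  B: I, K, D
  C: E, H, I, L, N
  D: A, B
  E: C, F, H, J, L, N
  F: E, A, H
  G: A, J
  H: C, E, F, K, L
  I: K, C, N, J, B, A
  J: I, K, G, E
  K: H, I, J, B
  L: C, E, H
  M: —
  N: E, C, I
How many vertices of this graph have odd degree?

Degrees: A:4, B:3, C:5, D:2, E:6, F:3, G:2, H:5, I:6, J:4, K:4, L:3, M:0, N:3
Odd-degree vertices: B, C, F, H, L, N.

6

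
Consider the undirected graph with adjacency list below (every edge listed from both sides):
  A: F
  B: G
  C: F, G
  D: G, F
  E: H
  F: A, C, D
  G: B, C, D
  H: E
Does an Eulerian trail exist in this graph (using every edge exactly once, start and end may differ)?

Degrees: A:1, B:1, C:2, D:2, E:1, F:3, G:3, H:1
Odd-degree vertices: A, B, E, F, G, H (6 total).
With 6 odd-degree vertices (more than two), no single trail can use every edge.

No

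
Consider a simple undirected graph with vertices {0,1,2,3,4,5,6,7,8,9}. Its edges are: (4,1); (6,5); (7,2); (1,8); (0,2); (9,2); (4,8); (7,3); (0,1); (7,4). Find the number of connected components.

Component: {5, 6}
Component: {0, 1, 2, 3, 4, 7, 8, 9}

2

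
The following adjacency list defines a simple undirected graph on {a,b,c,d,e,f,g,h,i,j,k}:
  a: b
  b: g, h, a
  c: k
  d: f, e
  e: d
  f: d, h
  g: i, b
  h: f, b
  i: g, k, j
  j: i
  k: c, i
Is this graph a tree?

Yes

The graph has 11 vertices and 10 edges.
It is connected with exactly 10 edges, hence acyclic — it is a tree.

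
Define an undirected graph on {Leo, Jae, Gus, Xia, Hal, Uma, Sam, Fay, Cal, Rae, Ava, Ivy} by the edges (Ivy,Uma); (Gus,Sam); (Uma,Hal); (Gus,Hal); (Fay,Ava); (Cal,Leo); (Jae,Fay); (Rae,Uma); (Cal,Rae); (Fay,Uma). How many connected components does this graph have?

Component: {Xia}
Component: {Leo, Jae, Gus, Hal, Uma, Sam, Fay, Cal, Rae, Ava, Ivy}

2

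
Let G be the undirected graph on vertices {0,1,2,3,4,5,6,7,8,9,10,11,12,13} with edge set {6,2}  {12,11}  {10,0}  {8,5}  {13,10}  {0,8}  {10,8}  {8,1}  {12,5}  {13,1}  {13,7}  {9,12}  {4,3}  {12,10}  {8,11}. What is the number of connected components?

Component: {2, 6}
Component: {3, 4}
Component: {0, 1, 5, 7, 8, 9, 10, 11, 12, 13}

3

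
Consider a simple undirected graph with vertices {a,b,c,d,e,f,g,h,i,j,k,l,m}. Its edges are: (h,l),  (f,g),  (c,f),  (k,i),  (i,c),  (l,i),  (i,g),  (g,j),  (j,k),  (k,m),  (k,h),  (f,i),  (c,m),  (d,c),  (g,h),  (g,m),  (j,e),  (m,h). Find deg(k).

4

Neighbors of k: h, i, j, m.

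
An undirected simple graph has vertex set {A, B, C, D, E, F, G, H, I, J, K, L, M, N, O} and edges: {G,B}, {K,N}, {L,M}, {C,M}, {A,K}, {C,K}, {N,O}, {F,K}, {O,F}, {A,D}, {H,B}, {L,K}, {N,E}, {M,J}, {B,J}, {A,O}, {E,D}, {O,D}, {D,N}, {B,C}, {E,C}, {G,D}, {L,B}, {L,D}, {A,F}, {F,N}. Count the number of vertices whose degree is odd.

6

Degrees: A:4, B:5, C:4, D:6, E:3, F:4, G:2, H:1, I:0, J:2, K:5, L:4, M:3, N:5, O:4
Odd-degree vertices: B, E, H, K, M, N.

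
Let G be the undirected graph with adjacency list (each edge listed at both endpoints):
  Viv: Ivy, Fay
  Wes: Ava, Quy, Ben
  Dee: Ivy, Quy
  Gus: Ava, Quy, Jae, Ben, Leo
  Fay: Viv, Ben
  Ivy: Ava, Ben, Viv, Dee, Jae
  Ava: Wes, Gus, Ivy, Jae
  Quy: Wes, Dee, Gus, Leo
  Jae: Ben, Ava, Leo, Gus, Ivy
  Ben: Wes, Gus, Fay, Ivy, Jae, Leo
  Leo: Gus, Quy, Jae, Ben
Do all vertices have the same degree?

No

Degrees: Viv:2, Wes:3, Dee:2, Gus:5, Fay:2, Ivy:5, Ava:4, Quy:4, Jae:5, Ben:6, Leo:4
Degrees are not all equal (e.g. deg(Viv)=2 but deg(Ben)=6); not regular.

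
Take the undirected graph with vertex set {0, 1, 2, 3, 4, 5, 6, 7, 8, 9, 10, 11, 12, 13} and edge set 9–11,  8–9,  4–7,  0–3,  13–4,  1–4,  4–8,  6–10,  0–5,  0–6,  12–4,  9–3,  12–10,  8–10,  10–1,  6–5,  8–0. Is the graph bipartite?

0-5-6-0 is an odd cycle (length 3), and a bipartite graph can contain only even cycles.

No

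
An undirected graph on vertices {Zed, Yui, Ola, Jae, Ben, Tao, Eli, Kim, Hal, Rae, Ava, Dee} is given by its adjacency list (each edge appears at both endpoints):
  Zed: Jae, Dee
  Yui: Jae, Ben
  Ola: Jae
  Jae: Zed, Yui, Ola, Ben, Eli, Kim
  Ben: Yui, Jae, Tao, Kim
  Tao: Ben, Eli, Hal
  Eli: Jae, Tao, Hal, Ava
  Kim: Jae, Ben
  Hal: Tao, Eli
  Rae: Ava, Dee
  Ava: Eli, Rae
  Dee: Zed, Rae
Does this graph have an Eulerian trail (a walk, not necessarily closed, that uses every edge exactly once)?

Yes

Degrees: Zed:2, Yui:2, Ola:1, Jae:6, Ben:4, Tao:3, Eli:4, Kim:2, Hal:2, Rae:2, Ava:2, Dee:2
Odd-degree vertices: Ola, Tao (2 total).
With 2 odd-degree vertices and all edges in one connected piece, an Eulerian trail exists (from Ola to Tao).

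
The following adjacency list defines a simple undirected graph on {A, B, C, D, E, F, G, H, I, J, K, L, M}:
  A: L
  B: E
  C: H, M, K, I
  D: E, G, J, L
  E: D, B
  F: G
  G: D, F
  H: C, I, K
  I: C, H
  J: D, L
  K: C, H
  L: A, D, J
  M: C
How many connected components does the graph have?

Component: {C, H, I, K, M}
Component: {A, B, D, E, F, G, J, L}

2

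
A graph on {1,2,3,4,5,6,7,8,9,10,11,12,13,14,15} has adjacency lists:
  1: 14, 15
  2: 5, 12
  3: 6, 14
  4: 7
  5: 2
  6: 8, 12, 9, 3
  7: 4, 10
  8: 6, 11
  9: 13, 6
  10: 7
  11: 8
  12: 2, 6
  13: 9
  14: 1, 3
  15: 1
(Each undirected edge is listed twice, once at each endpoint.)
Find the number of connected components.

Component: {4, 7, 10}
Component: {1, 2, 3, 5, 6, 8, 9, 11, 12, 13, 14, 15}

2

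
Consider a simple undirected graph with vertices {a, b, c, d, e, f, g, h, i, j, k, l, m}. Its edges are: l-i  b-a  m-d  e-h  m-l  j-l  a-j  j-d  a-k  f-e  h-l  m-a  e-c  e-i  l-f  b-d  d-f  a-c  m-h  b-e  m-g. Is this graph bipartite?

No

The cycle l-h-m-l has length 3, which is odd, so the graph is not bipartite.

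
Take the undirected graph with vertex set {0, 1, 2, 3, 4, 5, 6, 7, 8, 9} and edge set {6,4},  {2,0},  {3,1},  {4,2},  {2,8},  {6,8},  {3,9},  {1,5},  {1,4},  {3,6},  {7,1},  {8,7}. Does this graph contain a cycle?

Yes

|V| = 10, |E| = 12, number of components = 1.
One cycle is 4-1-3-6-4.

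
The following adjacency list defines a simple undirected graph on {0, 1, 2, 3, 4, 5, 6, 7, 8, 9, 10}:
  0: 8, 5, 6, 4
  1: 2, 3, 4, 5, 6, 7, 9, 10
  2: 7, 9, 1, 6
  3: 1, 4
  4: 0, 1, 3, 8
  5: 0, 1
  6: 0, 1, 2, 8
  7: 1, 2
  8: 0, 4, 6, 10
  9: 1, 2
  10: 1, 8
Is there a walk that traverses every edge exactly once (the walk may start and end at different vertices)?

Degrees: 0:4, 1:8, 2:4, 3:2, 4:4, 5:2, 6:4, 7:2, 8:4, 9:2, 10:2
Odd-degree vertices: none (0 total).
The non-isolated vertices are connected and exactly 0 have odd degree, so an Eulerian trail exists.

Yes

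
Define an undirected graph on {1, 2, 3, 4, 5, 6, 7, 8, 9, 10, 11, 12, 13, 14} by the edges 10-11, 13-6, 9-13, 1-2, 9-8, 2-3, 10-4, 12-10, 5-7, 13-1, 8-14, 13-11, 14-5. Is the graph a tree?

Yes

The graph has 14 vertices and 13 edges.
Connected and |E| = |V| - 1, which characterizes a tree.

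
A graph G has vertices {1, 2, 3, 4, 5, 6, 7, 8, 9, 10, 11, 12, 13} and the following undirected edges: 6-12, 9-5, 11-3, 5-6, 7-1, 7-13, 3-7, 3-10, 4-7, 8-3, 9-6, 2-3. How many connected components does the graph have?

Component: {5, 6, 9, 12}
Component: {1, 2, 3, 4, 7, 8, 10, 11, 13}

2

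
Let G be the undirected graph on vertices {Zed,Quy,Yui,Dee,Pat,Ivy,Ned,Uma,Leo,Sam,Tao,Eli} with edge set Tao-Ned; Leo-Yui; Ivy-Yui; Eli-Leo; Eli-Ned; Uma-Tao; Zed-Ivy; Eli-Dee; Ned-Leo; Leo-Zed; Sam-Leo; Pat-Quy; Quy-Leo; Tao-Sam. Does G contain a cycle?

Yes

The graph has 12 vertices, 14 edges, and 1 connected component.
Since 14 > 12 - 1, a cycle must exist; for instance Zed-Leo-Yui-Ivy-Zed.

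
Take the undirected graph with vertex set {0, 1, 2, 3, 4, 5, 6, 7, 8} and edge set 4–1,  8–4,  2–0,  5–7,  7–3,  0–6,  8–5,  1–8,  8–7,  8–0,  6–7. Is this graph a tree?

|V| = 9, |E| = 11.
A tree on 9 vertices has exactly 8 edges; this graph has 11, so it contains a cycle and is not a tree.

No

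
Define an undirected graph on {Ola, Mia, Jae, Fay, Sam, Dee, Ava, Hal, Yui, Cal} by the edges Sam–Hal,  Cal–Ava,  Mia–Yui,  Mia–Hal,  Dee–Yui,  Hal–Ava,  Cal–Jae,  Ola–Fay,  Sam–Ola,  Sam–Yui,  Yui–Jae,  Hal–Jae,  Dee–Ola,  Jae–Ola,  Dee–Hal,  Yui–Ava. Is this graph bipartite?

Partition the vertices as {Mia, Jae, Fay, Sam, Dee, Ava} vs {Ola, Hal, Yui, Cal}. Each listed edge has one endpoint in each part, so the graph is bipartite.

Yes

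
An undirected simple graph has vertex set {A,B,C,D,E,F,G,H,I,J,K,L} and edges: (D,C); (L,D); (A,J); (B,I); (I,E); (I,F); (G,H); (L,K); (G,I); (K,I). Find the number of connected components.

Component: {A, J}
Component: {B, C, D, E, F, G, H, I, K, L}

2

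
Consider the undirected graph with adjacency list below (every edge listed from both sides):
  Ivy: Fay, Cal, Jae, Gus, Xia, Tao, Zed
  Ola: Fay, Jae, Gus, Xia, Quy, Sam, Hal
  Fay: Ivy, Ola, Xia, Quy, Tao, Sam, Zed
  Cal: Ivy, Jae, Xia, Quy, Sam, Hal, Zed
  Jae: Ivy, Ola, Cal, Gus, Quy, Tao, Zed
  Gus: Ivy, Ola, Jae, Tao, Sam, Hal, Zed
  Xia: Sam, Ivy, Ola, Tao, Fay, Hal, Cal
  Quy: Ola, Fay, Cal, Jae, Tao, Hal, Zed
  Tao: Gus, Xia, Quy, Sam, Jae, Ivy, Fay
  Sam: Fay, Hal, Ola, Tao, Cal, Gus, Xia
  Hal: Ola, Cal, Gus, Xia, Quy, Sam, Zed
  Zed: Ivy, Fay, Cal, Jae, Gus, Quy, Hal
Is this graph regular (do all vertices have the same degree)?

Yes

Degrees: Ivy:7, Ola:7, Fay:7, Cal:7, Jae:7, Gus:7, Xia:7, Quy:7, Tao:7, Sam:7, Hal:7, Zed:7
Every vertex has degree 7, so the graph is 7-regular.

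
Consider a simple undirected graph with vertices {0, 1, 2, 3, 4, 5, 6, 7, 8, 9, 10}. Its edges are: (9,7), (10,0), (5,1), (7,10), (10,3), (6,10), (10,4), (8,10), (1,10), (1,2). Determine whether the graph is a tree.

Yes

The graph has 11 vertices and 10 edges.
Connected and |E| = |V| - 1, which characterizes a tree.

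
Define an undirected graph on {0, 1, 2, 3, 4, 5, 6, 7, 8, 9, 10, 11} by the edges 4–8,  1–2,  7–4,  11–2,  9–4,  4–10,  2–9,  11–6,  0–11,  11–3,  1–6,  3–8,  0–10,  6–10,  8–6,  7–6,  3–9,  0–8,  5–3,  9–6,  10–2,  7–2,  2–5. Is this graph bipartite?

A valid 2-coloring puts {1, 5, 7, 8, 9, 10, 11} on one side and {0, 2, 3, 4, 6} on the other; every edge crosses between the two sides.

Yes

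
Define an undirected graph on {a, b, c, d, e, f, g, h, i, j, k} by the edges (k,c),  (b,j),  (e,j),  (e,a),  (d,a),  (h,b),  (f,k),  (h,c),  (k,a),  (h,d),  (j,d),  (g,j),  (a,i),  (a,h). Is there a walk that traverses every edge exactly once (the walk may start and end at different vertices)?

No

Degrees: a:5, b:2, c:2, d:3, e:2, f:1, g:1, h:4, i:1, j:4, k:3
Odd-degree vertices: a, d, f, g, i, k (6 total).
With 6 odd-degree vertices (more than two), no single trail can use every edge.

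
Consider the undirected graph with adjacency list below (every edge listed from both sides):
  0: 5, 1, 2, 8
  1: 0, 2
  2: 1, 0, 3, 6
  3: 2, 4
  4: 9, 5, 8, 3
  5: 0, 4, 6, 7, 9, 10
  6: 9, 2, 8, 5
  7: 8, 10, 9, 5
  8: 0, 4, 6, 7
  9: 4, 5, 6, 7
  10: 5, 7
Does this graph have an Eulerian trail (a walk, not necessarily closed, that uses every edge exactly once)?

Degrees: 0:4, 1:2, 2:4, 3:2, 4:4, 5:6, 6:4, 7:4, 8:4, 9:4, 10:2
Odd-degree vertices: none (0 total).
The non-isolated vertices are connected and exactly 0 have odd degree, so an Eulerian trail exists.

Yes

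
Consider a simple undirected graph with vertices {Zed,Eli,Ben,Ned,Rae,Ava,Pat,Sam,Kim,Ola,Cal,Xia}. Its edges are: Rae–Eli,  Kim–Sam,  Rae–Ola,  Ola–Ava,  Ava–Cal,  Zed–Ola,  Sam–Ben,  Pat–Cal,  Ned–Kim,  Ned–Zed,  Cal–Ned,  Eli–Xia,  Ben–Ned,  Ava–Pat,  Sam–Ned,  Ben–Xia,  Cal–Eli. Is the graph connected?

A breadth-first search from Zed visits Zed, Ned, Ola, Cal, Sam, Kim, Ben, Ava, Rae, Eli, Pat, Xia — all 12 vertices — so the graph is connected.

Yes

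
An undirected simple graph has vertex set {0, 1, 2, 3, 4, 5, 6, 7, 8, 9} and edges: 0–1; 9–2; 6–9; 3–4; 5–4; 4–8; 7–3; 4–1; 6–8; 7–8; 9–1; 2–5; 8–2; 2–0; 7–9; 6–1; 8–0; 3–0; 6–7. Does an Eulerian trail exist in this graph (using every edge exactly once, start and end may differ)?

Yes

Degrees: 0:4, 1:4, 2:4, 3:3, 4:4, 5:2, 6:4, 7:4, 8:5, 9:4
Odd-degree vertices: 3, 8 (2 total).
The non-isolated vertices are connected and exactly 2 have odd degree, so an Eulerian trail exists (from 3 to 8).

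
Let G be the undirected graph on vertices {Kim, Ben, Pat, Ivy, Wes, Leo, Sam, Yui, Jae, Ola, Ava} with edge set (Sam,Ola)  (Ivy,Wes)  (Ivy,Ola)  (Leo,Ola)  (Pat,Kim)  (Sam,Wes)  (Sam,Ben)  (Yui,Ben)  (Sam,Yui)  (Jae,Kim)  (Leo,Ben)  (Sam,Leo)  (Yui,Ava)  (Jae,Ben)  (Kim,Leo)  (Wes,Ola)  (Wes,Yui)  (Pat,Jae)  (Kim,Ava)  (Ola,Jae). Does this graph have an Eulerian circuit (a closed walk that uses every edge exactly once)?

No

Degrees: Kim:4, Ben:4, Pat:2, Ivy:2, Wes:4, Leo:4, Sam:5, Yui:4, Jae:4, Ola:5, Ava:2
Vertices with odd degree: Sam, Ola. An Eulerian circuit requires all degrees even.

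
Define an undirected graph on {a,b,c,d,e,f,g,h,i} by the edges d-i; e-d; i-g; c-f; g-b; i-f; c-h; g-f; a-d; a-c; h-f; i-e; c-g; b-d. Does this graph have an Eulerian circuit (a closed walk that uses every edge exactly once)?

Degrees: a:2, b:2, c:4, d:4, e:2, f:4, g:4, h:2, i:4
Every vertex has even degree and the edges form a single connected piece, so an Eulerian circuit exists.

Yes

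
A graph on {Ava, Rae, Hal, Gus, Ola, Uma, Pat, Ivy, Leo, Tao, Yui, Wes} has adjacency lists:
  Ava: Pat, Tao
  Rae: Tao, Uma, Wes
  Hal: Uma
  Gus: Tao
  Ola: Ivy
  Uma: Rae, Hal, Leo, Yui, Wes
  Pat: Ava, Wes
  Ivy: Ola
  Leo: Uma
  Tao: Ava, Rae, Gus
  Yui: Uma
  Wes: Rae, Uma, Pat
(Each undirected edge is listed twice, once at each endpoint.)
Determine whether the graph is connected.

No

Component: {Ola, Ivy}
Component: {Ava, Rae, Hal, Gus, Uma, Pat, Leo, Tao, Yui, Wes}
There are 2 separate components, so the graph is not connected.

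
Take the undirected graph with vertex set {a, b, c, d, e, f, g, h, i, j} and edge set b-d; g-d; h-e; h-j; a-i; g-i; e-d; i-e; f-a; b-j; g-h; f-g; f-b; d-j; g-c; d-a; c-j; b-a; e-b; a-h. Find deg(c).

2

Neighbors of c: g, j.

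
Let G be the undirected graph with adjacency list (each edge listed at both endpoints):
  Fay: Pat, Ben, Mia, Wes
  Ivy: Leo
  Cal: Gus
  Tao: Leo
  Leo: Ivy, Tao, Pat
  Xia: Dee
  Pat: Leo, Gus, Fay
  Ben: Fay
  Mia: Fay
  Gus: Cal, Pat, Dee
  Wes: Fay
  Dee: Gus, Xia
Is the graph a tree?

Yes

The graph has 12 vertices and 11 edges.
It is connected with exactly 11 edges, hence acyclic — it is a tree.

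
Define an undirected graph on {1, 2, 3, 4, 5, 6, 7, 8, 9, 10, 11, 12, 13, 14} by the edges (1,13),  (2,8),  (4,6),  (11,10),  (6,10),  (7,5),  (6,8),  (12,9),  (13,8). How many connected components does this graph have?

5

Component: {3}
Component: {14}
Component: {5, 7}
Component: {9, 12}
Component: {1, 2, 4, 6, 8, 10, 11, 13}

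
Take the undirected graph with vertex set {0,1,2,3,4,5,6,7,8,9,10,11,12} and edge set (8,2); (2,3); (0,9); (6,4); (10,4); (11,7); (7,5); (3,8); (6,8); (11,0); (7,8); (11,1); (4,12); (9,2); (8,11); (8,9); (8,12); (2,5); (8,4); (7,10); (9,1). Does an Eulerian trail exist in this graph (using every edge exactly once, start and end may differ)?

Yes

Degrees: 0:2, 1:2, 2:4, 3:2, 4:4, 5:2, 6:2, 7:4, 8:8, 9:4, 10:2, 11:4, 12:2
Odd-degree vertices: none (0 total).
With 0 odd-degree vertices and all edges in one connected piece, an Eulerian trail exists.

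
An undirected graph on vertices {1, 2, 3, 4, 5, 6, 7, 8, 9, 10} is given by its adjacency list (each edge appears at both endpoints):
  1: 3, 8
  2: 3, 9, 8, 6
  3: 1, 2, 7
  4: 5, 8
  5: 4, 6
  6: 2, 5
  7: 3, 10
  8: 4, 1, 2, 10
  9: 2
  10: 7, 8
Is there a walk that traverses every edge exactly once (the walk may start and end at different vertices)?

Degrees: 1:2, 2:4, 3:3, 4:2, 5:2, 6:2, 7:2, 8:4, 9:1, 10:2
Odd-degree vertices: 3, 9 (2 total).
The non-isolated vertices are connected and exactly 2 have odd degree, so an Eulerian trail exists (from 3 to 9).

Yes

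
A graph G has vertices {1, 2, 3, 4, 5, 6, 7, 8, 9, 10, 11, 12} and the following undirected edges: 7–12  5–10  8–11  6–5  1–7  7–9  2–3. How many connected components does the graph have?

Component: {4}
Component: {2, 3}
Component: {8, 11}
Component: {5, 6, 10}
Component: {1, 7, 9, 12}

5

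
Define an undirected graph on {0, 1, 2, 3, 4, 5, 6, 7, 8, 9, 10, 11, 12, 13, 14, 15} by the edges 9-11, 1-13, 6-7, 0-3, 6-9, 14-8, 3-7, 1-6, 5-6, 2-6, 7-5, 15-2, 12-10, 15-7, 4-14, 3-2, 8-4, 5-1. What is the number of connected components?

Component: {10, 12}
Component: {4, 8, 14}
Component: {0, 1, 2, 3, 5, 6, 7, 9, 11, 13, 15}

3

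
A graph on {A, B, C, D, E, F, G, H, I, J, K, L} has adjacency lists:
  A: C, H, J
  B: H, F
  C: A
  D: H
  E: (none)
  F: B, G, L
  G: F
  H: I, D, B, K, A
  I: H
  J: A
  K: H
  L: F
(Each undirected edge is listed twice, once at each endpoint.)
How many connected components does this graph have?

2

Component: {E}
Component: {A, B, C, D, F, G, H, I, J, K, L}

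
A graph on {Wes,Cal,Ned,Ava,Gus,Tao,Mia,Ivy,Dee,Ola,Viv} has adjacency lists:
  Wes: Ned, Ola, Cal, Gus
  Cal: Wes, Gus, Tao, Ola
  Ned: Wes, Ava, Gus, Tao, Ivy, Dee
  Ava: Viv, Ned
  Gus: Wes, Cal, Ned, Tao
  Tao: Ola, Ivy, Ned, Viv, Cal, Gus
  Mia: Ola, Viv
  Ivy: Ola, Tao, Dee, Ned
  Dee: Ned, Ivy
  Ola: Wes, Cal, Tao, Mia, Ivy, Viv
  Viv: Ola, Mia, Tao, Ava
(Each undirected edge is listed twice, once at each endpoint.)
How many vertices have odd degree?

0

Degrees: Wes:4, Cal:4, Ned:6, Ava:2, Gus:4, Tao:6, Mia:2, Ivy:4, Dee:2, Ola:6, Viv:4
Odd-degree vertices: none.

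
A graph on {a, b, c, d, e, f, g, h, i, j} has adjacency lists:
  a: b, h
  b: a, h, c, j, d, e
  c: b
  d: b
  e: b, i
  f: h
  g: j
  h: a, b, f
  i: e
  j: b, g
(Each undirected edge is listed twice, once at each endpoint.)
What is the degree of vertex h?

3

Neighbors of h: a, b, f.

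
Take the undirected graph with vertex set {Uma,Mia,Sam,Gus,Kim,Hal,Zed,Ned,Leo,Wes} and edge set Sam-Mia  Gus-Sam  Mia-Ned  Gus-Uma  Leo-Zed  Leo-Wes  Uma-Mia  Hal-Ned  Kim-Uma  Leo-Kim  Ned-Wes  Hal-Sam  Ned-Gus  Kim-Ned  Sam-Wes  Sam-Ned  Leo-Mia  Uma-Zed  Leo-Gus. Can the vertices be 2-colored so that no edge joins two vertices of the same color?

No

The cycle Sam-Ned-Wes-Sam has length 3, which is odd, so the graph is not bipartite.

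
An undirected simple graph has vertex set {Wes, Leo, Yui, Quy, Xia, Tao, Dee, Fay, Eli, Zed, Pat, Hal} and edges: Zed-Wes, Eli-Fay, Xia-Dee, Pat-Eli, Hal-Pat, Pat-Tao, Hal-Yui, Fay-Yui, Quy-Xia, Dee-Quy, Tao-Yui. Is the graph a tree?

|V| = 12, |E| = 11.
It splits into 4 components, so it cannot be a tree.

No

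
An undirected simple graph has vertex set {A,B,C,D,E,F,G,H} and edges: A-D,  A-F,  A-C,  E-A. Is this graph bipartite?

A valid 2-coloring puts {B, C, D, E, F, G, H} on one side and {A} on the other; every edge crosses between the two sides.

Yes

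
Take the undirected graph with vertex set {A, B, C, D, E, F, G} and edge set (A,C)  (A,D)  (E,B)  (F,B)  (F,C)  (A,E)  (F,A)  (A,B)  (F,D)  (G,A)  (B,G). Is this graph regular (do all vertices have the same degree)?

Degrees: A:6, B:4, C:2, D:2, E:2, F:4, G:2
Vertex C has degree 2 while A has degree 6, so the graph is not regular.

No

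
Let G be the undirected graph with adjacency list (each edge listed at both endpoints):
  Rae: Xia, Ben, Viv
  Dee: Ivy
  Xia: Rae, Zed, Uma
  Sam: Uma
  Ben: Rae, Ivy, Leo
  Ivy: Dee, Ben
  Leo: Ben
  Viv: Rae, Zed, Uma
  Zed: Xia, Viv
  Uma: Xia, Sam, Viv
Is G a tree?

The graph has 10 vertices and 11 edges.
Connected but with 11 > 9 edges, so it has a cycle and is not a tree.

No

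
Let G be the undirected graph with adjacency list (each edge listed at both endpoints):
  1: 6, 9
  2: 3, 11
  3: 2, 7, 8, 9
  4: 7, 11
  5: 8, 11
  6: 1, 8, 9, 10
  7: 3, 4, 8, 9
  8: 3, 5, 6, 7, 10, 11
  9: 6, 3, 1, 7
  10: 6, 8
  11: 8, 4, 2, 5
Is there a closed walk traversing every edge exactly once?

Yes

Degrees: 1:2, 2:2, 3:4, 4:2, 5:2, 6:4, 7:4, 8:6, 9:4, 10:2, 11:4
All degrees are even and the non-isolated vertices are connected — an Eulerian circuit exists.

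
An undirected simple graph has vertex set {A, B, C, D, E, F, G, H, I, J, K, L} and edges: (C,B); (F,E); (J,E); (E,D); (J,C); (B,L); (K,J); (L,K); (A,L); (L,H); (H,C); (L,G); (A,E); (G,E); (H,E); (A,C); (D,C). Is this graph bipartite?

The cycle H-E-J-K-L-H has length 5, which is odd, so the graph is not bipartite.

No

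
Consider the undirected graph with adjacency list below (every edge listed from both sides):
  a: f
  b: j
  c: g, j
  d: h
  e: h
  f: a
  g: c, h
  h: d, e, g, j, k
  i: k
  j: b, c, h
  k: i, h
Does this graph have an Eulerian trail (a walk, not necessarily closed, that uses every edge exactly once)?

No

Degrees: a:1, b:1, c:2, d:1, e:1, f:1, g:2, h:5, i:1, j:3, k:2
Odd-degree vertices: a, b, d, e, f, h, i, j (8 total).
With 8 odd-degree vertices (more than two), no single trail can use every edge.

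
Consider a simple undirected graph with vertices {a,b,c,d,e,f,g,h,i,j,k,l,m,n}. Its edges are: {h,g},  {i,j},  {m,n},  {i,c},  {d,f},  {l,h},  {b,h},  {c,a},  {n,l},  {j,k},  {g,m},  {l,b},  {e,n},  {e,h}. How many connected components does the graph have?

3

Component: {d, f}
Component: {a, c, i, j, k}
Component: {b, e, g, h, l, m, n}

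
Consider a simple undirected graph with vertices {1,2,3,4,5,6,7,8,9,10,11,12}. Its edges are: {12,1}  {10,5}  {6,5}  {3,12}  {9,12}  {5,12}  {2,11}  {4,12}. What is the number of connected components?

Component: {7}
Component: {8}
Component: {2, 11}
Component: {1, 3, 4, 5, 6, 9, 10, 12}

4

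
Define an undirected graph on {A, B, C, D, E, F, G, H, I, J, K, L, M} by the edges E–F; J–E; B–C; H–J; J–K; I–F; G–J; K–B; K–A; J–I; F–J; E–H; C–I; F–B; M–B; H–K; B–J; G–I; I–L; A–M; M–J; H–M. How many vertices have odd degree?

4

Degrees: A:2, B:5, C:2, D:0, E:3, F:4, G:2, H:4, I:5, J:8, K:4, L:1, M:4
Odd-degree vertices: B, E, I, L.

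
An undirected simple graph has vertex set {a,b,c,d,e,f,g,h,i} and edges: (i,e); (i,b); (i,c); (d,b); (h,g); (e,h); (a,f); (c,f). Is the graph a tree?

The graph has 9 vertices and 8 edges.
It is connected with exactly 8 edges, hence acyclic — it is a tree.

Yes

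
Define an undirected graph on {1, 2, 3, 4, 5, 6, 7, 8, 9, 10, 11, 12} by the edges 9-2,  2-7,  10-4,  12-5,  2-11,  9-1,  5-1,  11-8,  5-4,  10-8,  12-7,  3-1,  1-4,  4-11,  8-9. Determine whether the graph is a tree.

No

The graph has 12 vertices and 15 edges.
It splits into 2 components, so it cannot be a tree.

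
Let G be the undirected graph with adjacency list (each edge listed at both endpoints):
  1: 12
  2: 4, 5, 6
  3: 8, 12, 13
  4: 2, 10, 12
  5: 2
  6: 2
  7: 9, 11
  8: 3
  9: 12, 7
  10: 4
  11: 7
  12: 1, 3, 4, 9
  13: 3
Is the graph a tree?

The graph has 13 vertices and 12 edges.
Connected and |E| = |V| - 1, which characterizes a tree.

Yes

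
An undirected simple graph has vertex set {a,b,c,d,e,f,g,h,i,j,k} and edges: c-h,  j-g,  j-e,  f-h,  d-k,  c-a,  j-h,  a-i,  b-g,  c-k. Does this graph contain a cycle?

No

|V| = 11, |E| = 10, number of components = 1.
A forest on 11 vertices with 1 component has exactly 10 edges, which matches — so no cycle.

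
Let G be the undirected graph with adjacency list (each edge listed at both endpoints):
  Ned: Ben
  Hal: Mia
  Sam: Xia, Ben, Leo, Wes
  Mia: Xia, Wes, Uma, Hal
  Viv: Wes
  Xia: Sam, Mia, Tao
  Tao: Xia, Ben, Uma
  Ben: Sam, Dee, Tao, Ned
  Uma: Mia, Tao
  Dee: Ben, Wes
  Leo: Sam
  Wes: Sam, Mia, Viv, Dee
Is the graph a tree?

|V| = 12, |E| = 15.
Connected but with 15 > 11 edges, so it has a cycle and is not a tree.

No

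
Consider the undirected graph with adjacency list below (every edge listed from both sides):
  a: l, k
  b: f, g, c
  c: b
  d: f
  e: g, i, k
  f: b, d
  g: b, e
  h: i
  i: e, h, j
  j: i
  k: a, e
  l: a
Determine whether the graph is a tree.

The graph has 12 vertices and 11 edges.
It is connected with exactly 11 edges, hence acyclic — it is a tree.

Yes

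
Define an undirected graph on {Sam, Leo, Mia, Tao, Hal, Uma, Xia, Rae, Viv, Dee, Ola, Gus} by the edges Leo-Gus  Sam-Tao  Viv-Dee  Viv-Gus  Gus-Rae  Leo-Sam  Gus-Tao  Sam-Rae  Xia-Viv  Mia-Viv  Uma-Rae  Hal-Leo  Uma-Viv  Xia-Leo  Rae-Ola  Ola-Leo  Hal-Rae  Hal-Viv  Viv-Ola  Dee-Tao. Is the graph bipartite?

Partition the vertices as {Leo, Tao, Rae, Viv} vs {Sam, Mia, Hal, Uma, Xia, Dee, Ola, Gus}. Each listed edge has one endpoint in each part, so the graph is bipartite.

Yes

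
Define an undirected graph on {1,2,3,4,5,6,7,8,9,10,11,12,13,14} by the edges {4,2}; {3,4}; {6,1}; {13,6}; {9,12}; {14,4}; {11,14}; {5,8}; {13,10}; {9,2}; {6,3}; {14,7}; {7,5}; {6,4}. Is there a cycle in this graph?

Yes

The graph has 14 vertices, 14 edges, and 1 connected component.
One cycle is 6-4-3-6.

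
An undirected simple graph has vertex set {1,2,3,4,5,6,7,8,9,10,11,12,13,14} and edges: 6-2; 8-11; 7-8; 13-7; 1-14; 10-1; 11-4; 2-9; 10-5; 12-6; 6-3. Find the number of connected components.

3

Component: {1, 5, 10, 14}
Component: {2, 3, 6, 9, 12}
Component: {4, 7, 8, 11, 13}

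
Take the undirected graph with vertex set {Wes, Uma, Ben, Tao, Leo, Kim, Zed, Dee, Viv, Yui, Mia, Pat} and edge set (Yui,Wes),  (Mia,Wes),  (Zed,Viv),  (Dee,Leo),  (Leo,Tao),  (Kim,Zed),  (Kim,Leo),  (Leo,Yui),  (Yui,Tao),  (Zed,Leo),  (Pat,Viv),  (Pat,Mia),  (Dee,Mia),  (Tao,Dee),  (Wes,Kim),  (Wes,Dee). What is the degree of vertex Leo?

5

Neighbors of Leo: Tao, Kim, Zed, Dee, Yui.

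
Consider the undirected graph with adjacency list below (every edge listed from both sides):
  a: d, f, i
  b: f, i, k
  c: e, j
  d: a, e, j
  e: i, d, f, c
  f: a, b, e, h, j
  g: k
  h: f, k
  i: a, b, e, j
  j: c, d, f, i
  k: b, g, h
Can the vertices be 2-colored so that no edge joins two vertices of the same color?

Color {c, d, f, i, k} black and {a, b, e, g, h, j} white. No edge joins two same-colored vertices, so the graph is bipartite.

Yes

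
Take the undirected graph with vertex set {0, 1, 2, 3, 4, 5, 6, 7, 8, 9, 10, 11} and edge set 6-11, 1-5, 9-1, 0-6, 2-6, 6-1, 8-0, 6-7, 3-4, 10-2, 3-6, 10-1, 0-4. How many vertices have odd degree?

6

Degrees: 0:3, 1:4, 2:2, 3:2, 4:2, 5:1, 6:6, 7:1, 8:1, 9:1, 10:2, 11:1
Odd-degree vertices: 0, 5, 7, 8, 9, 11.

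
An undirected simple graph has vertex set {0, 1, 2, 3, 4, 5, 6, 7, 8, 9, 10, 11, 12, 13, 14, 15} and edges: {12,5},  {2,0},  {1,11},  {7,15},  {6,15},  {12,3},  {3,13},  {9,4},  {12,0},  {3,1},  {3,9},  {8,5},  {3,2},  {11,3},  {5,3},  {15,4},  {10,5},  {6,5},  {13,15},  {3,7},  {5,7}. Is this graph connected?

No

Component: {14}
Component: {0, 1, 2, 3, 4, 5, 6, 7, 8, 9, 10, 11, 12, 13, 15}
There are 2 separate components, so the graph is not connected.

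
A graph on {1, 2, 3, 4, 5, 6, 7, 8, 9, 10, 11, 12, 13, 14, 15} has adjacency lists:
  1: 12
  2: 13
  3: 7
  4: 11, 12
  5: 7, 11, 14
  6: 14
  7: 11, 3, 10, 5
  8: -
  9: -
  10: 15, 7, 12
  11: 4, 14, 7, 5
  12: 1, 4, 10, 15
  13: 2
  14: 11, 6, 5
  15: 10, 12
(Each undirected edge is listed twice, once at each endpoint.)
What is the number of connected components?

Component: {8}
Component: {9}
Component: {2, 13}
Component: {1, 3, 4, 5, 6, 7, 10, 11, 12, 14, 15}

4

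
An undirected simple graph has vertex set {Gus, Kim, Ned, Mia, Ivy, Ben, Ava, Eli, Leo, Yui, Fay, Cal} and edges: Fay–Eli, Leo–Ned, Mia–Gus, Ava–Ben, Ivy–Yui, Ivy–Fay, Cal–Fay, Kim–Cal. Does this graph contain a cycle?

|V| = 12, |E| = 8, number of components = 4.
Since 8 = 12 - 4, the graph is a forest and contains no cycle.

No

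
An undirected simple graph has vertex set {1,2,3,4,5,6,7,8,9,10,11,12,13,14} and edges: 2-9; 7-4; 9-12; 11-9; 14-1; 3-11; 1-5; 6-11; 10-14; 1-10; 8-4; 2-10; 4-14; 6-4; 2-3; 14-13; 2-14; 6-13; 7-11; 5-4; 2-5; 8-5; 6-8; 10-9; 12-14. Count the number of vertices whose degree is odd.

Degrees: 1:3, 2:5, 3:2, 4:5, 5:4, 6:4, 7:2, 8:3, 9:4, 10:4, 11:4, 12:2, 13:2, 14:6
Odd-degree vertices: 1, 2, 4, 8.

4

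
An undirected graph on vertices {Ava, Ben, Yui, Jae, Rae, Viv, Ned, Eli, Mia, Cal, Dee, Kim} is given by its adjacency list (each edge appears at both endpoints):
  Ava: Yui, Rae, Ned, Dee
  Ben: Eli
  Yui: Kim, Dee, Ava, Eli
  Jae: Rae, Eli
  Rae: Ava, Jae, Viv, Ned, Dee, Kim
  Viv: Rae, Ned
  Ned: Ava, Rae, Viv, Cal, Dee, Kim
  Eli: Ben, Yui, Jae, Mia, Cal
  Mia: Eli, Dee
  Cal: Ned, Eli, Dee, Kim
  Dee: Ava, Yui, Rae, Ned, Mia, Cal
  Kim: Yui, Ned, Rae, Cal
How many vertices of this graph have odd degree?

2

Degrees: Ava:4, Ben:1, Yui:4, Jae:2, Rae:6, Viv:2, Ned:6, Eli:5, Mia:2, Cal:4, Dee:6, Kim:4
Odd-degree vertices: Ben, Eli.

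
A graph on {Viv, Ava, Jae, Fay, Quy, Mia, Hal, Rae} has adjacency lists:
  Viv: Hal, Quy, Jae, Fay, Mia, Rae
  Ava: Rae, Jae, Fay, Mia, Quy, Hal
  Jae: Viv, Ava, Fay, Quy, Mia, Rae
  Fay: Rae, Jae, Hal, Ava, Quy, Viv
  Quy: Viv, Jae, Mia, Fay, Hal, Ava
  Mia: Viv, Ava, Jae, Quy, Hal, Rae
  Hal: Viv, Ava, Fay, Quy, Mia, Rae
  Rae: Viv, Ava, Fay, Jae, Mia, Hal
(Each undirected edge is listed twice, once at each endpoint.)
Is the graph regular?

Yes

Degrees: Viv:6, Ava:6, Jae:6, Fay:6, Quy:6, Mia:6, Hal:6, Rae:6
All degrees equal 6; the graph is regular.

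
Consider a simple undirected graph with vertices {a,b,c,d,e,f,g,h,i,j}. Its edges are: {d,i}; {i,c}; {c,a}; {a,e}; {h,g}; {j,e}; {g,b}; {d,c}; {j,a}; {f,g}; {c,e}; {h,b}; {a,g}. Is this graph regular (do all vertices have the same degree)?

No

Degrees: a:4, b:2, c:4, d:2, e:3, f:1, g:4, h:2, i:2, j:2
Degrees are not all equal (e.g. deg(f)=1 but deg(a)=4); not regular.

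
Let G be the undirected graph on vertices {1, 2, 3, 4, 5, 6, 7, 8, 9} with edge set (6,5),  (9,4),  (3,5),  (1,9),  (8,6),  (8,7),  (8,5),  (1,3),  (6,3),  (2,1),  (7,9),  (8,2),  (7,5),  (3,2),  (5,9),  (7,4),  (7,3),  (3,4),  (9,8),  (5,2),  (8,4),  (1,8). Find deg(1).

4

Neighbors of 1: 2, 3, 8, 9.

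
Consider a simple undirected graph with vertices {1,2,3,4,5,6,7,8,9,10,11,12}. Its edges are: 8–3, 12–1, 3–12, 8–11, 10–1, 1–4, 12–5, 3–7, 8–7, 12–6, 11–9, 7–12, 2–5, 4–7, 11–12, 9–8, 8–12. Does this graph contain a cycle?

Yes

The graph has 12 vertices, 17 edges, and 1 connected component.
Since 17 > 12 - 1, a cycle must exist; for instance 12-3-7-8-12.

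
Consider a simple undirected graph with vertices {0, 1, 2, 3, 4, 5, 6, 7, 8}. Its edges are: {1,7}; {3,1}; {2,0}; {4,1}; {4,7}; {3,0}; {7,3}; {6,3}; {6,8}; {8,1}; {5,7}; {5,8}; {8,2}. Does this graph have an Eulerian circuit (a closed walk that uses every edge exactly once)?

Degrees: 0:2, 1:4, 2:2, 3:4, 4:2, 5:2, 6:2, 7:4, 8:4
All degrees are even and the non-isolated vertices are connected — an Eulerian circuit exists.

Yes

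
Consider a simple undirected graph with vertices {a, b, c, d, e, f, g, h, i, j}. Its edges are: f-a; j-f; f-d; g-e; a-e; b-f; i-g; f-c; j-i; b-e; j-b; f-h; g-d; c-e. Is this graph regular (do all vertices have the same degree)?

No

Degrees: a:2, b:3, c:2, d:2, e:4, f:6, g:3, h:1, i:2, j:3
Degrees are not all equal (e.g. deg(h)=1 but deg(f)=6); not regular.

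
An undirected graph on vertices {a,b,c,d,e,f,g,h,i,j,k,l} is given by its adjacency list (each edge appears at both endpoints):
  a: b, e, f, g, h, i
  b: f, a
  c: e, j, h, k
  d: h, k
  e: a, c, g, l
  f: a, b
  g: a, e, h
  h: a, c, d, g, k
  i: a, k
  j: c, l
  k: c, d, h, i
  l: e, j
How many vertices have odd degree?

2

Degrees: a:6, b:2, c:4, d:2, e:4, f:2, g:3, h:5, i:2, j:2, k:4, l:2
Odd-degree vertices: g, h.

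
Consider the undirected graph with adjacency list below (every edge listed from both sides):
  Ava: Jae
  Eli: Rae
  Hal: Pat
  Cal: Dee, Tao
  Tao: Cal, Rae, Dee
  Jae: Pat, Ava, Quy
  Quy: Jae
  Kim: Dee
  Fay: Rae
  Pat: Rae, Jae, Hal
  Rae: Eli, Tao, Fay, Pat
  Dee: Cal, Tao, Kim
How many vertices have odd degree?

10

Degrees: Ava:1, Eli:1, Hal:1, Cal:2, Tao:3, Jae:3, Quy:1, Kim:1, Fay:1, Pat:3, Rae:4, Dee:3
Odd-degree vertices: Ava, Eli, Hal, Tao, Jae, Quy, Kim, Fay, Pat, Dee.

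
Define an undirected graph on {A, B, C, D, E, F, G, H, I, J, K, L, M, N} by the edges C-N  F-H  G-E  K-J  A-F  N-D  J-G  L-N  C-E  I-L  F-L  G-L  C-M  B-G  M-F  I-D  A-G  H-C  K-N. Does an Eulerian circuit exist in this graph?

Degrees: A:2, B:1, C:4, D:2, E:2, F:4, G:5, H:2, I:2, J:2, K:2, L:4, M:2, N:4
B, G have odd degree; an Eulerian circuit needs every degree to be even, so none exists.

No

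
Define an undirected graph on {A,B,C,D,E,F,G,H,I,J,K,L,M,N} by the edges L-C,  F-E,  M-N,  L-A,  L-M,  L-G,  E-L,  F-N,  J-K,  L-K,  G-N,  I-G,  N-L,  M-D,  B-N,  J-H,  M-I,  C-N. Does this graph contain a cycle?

Yes

|V| = 14, |E| = 18, number of components = 1.
One cycle is L-E-F-N-M-L.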